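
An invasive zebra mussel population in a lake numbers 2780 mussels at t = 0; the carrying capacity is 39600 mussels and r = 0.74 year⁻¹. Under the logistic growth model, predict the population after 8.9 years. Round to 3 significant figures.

A = (K − N₀)/N₀ = (39600 − 2780)/2780 = 13.245.
N(t) = K/(1 + A·e^(−rt)) = 39600/(1 + 13.245×e^(−0.74×8.9)).
e^(−6.586) = 0.0013795; denominator = 1 + 13.245×0.0013795 = 1.0183.
N = 39600/1.0183 = 38889.4.

38900 mussels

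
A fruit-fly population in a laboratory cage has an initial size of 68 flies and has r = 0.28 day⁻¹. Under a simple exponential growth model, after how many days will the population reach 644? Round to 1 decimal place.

8.0 days

Set N₀·e^(rt) = 644: e^(0.28·t) = 644/68 = 9.4706.
0.28·t = ln(9.4706) = 2.2482, so t = 2.2482/0.28 = 8.0293.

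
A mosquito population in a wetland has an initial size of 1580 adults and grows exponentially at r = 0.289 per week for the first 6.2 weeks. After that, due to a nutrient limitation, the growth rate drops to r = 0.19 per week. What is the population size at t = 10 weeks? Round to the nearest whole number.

Phase 1: N(6.2) = 1580·e^(0.289×6.2) = 1580·e^1.792 = 9480.38.
Phase 2 runs for 10 − 6.2 = 3.8 weeks at r = 0.19.
N(10) = 9480.38·e^(0.19×3.8) = 9480.38·e^0.722 = 19515.8.

19516 adults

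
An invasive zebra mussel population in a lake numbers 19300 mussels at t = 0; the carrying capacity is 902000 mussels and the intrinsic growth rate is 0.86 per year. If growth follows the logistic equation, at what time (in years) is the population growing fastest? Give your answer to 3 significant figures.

Logistic growth is fastest at N = K/2 = 451000.
A = (K − N₀)/N₀ = 45.736. Set K/(1 + A·e^(−rt)) = K/2 → A·e^(−rt) = 1.
e^(−0.86t) = 1/45.736 = 0.0218647, so t = ln(45.736)/0.86 = 3.8229/0.86 = 4.4452.

4.45 years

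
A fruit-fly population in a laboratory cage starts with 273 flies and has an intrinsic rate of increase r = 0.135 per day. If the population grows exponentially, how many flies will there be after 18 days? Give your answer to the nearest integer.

3101 flies

N(t) = N₀·e^(rt) = 273 × e^(0.135×18) = 273 × e^2.43.
e^2.43 ≈ 11.359, so N ≈ 273 × 11.359 = 3100.97.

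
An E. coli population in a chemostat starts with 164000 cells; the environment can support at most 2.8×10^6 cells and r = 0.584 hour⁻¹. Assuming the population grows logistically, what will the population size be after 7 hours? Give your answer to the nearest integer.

A = (K − N₀)/N₀ = (2.8×10^6 − 164000)/164000 = 16.073.
N(t) = K/(1 + A·e^(−rt)) = 2.8×10^6/(1 + 16.073×e^(−0.584×7)).
e^(−4.088) = 0.016773; denominator = 1 + 16.073×0.016773 = 1.2696.
N = 2.8×10^6/1.2696 = 2.205434×10^6.

2205434 cells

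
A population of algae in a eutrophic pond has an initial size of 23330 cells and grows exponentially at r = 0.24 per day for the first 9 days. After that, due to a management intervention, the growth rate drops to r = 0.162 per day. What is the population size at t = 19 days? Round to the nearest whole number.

1022228 cells

Phase 1: N(9) = 23330·e^(0.24×9) = 23330·e^2.16 = 202298.
Phase 2 runs for 19 − 9 = 10 days at r = 0.162.
N(19) = 202298·e^(0.162×10) = 202298·e^1.62 = 1.022228×10^6.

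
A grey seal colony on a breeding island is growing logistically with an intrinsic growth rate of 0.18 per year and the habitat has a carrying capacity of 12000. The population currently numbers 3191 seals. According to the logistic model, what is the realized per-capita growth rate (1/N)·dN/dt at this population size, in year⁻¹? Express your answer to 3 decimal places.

(1/N)·dN/dt = r(1 − N/K) = 0.18 × (1 − 3191/12000).
= 0.18 × 0.73408 = 0.13214.

0.132 per year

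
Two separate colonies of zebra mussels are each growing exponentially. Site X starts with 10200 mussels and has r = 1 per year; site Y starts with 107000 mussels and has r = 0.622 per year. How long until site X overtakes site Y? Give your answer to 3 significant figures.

6.22 years

Set 10200·e^(1t) = 107000·e^(0.622t).
e^((1 − 0.622)t) = 107000/10200 → e^(0.378·t) = 10.49.
0.378·t = ln(10.49) = 2.3504, so t = 2.3504/0.378 = 6.2181.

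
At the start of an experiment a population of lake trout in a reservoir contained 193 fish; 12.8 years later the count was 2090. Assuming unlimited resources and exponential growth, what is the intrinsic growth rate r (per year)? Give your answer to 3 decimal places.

0.186 per year

From N(t) = N₀·e^(rt): e^(r·12.8) = 2090/193 = 10.829.
r·12.8 = ln(10.829) = 2.3822, so r = 2.3822/12.8 = 0.18611.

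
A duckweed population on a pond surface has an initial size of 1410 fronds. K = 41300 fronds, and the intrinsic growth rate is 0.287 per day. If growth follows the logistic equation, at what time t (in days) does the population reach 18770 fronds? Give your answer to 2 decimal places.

11.01 days

A = (K − N₀)/N₀ = (41300 − 1410)/1410 = 28.291.
Solve 41300/(1 + 28.291·e^(−0.287t)) = 18770: 1 + 28.291·e^(−0.287t) = 2.2003, so e^(−0.287t) = 0.0424279.
−0.287·t = ln(0.0424279) = -3.1599, so t = 3.1599/0.287 = 11.01.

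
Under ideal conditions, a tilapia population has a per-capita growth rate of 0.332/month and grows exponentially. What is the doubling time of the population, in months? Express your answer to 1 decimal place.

2.1 months

Doubling time t_d = ln(2)/r = 0.6931/0.332 = 2.0878.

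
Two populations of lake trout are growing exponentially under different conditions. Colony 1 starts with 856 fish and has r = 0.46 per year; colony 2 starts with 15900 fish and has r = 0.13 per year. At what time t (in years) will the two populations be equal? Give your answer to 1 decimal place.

8.9 years

Set 856·e^(0.46t) = 15900·e^(0.13t).
e^((0.46 − 0.13)t) = 15900/856 → e^(0.33·t) = 18.575.
0.33·t = ln(18.575) = 2.9218, so t = 2.9218/0.33 = 8.854.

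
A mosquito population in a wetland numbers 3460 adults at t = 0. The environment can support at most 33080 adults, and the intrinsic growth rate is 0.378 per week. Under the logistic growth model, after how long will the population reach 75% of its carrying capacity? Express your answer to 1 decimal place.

8.6 weeks

A = (K − N₀)/N₀ = (33080 − 3460)/3460 = 8.5607.
Solve 33080/(1 + 8.5607·e^(−0.378t)) = 24810: 1 + 8.5607·e^(−0.378t) = 1.3333, so e^(−0.378t) = 0.0389377.
−0.378·t = ln(0.0389377) = -3.2458, so t = 3.2458/0.378 = 8.5868.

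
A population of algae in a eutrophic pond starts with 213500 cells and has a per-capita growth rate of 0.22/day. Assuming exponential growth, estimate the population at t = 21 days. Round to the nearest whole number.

N(t) = N₀·e^(rt) = 213500 × e^(0.22×21) = 213500 × e^4.62.
e^4.62 ≈ 101.49, so N ≈ 213500 × 101.49 = 2.166898×10^7.

21668976 cells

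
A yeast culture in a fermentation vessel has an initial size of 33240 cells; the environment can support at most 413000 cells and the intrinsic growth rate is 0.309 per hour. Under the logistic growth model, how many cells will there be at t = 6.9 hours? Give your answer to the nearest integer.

A = (K − N₀)/N₀ = (413000 − 33240)/33240 = 11.425.
N(t) = K/(1 + A·e^(−rt)) = 413000/(1 + 11.425×e^(−0.309×6.9)).
e^(−2.132) = 0.11859; denominator = 1 + 11.425×0.11859 = 2.3548.
N = 413000/2.3548 = 175383.

175383 cells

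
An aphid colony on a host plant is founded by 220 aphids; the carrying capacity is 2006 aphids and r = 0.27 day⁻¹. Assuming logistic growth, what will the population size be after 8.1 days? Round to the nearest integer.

1050 aphids

A = (K − N₀)/N₀ = (2006 − 220)/220 = 8.1182.
N(t) = K/(1 + A·e^(−rt)) = 2006/(1 + 8.1182×e^(−0.27×8.1)).
e^(−2.187) = 0.11225; denominator = 1 + 8.1182×0.11225 = 1.9113.
N = 2006/1.9113 = 1049.55.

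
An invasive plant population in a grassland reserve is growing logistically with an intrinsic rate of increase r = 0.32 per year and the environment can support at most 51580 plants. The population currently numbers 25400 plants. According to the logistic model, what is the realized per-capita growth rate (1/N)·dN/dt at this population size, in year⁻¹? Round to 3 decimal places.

0.162 per year

(1/N)·dN/dt = r(1 − N/K) = 0.32 × (1 − 25400/51580).
= 0.32 × 0.50756 = 0.16242.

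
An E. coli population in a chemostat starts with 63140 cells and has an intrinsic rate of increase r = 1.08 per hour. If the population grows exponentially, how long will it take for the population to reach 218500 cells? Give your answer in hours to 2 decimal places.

1.15 hours

Set N₀·e^(rt) = 218500: e^(1.08·t) = 218500/63140 = 3.4606.
1.08·t = ln(3.4606) = 1.2414, so t = 1.2414/1.08 = 1.1495.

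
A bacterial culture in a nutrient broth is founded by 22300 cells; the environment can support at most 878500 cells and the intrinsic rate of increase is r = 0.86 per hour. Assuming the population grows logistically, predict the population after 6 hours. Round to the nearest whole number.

719816 cells

A = (K − N₀)/N₀ = (878500 − 22300)/22300 = 38.395.
N(t) = K/(1 + A·e^(−rt)) = 878500/(1 + 38.395×e^(−0.86×6)).
e^(−5.16) = 0.0057417; denominator = 1 + 38.395×0.0057417 = 1.2205.
N = 878500/1.2205 = 719816.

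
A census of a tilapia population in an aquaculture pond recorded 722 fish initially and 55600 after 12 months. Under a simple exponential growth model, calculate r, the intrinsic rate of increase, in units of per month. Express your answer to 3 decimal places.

From N(t) = N₀·e^(rt): e^(r·12) = 55600/722 = 77.008.
r·12 = ln(77.008) = 4.3439, so r = 4.3439/12 = 0.36199.

0.362 per month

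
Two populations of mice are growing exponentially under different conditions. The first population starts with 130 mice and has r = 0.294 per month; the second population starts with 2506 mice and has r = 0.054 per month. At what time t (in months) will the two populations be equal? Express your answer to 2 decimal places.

12.33 months

Set 130·e^(0.294t) = 2506·e^(0.054t).
e^((0.294 − 0.054)t) = 2506/130 → e^(0.24·t) = 19.277.
0.24·t = ln(19.277) = 2.9589, so t = 2.9589/0.24 = 12.329.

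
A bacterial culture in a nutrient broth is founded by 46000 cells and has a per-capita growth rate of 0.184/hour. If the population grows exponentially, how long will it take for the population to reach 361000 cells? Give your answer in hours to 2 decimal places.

11.20 hours

Set N₀·e^(rt) = 361000: e^(0.184·t) = 361000/46000 = 7.8478.
0.184·t = ln(7.8478) = 2.0602, so t = 2.0602/0.184 = 11.197.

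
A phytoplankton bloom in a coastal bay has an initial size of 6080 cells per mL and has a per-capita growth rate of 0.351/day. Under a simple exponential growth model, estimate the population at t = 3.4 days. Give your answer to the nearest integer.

20054 cells per mL

N(t) = N₀·e^(rt) = 6080 × e^(0.351×3.4) = 6080 × e^1.193.
e^1.193 ≈ 3.2983, so N ≈ 6080 × 3.2983 = 20053.5.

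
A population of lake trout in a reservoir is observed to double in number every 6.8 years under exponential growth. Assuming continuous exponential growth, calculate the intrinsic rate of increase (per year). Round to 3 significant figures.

r = ln(2)/t_d = 0.6931/6.8 = 0.10193.

0.102 per year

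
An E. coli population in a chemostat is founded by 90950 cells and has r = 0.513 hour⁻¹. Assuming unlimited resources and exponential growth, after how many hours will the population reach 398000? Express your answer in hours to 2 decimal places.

2.88 hours

Set N₀·e^(rt) = 398000: e^(0.513·t) = 398000/90950 = 4.376.
0.513·t = ln(4.376) = 1.4761, so t = 1.4761/0.513 = 2.8775.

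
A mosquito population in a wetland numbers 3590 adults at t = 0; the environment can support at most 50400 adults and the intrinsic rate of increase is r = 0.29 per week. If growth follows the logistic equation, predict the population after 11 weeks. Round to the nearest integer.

A = (K − N₀)/N₀ = (50400 − 3590)/3590 = 13.039.
N(t) = K/(1 + A·e^(−rt)) = 50400/(1 + 13.039×e^(−0.29×11)).
e^(−3.19) = 0.041172; denominator = 1 + 13.039×0.041172 = 1.5368.
N = 50400/1.5368 = 32794.6.

32795 adults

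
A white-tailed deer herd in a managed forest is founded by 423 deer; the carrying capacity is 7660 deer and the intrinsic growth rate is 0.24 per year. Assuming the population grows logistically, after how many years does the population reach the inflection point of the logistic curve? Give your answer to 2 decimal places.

Logistic growth is fastest at N = K/2 = 3830.
A = (K − N₀)/N₀ = 17.109. Set K/(1 + A·e^(−rt)) = K/2 → A·e^(−rt) = 1.
e^(−0.24t) = 1/17.109 = 0.0584496, so t = ln(17.109)/0.24 = 2.8396/0.24 = 11.832.

11.83 years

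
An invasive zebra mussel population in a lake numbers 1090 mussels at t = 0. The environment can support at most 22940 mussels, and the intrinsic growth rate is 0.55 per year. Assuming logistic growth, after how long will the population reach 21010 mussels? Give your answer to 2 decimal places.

A = (K − N₀)/N₀ = (22940 − 1090)/1090 = 20.046.
Solve 22940/(1 + 20.046·e^(−0.55t)) = 21010: 1 + 20.046·e^(−0.55t) = 1.0919, so e^(−0.55t) = 0.00458254.
−0.55·t = ln(0.00458254) = -5.3855, so t = 5.3855/0.55 = 9.7918.

9.79 years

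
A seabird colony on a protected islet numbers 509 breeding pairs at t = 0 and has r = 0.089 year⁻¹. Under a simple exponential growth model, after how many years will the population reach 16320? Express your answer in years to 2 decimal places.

Set N₀·e^(rt) = 16320: e^(0.089·t) = 16320/509 = 32.063.
0.089·t = ln(32.063) = 3.4677, so t = 3.4677/0.089 = 38.963.

38.96 years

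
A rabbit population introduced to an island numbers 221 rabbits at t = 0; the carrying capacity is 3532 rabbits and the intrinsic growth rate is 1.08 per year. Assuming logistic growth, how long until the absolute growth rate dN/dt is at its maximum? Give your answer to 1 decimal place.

Logistic growth is fastest at N = K/2 = 1766.
A = (K − N₀)/N₀ = 14.982. Set K/(1 + A·e^(−rt)) = K/2 → A·e^(−rt) = 1.
e^(−1.08t) = 1/14.982 = 0.0667472, so t = ln(14.982)/1.08 = 2.7068/1.08 = 2.5063.

2.5 years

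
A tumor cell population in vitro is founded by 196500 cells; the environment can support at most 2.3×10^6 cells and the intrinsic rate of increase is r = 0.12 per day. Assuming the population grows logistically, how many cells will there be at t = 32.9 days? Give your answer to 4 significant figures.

A = (K − N₀)/N₀ = (2.3×10^6 − 196500)/196500 = 10.705.
N(t) = K/(1 + A·e^(−rt)) = 2.3×10^6/(1 + 10.705×e^(−0.12×32.9)).
e^(−3.948) = 0.019293; denominator = 1 + 10.705×0.019293 = 1.2065.
N = 2.3×10^6/1.2065 = 1.906292×10^6.

1906000 cells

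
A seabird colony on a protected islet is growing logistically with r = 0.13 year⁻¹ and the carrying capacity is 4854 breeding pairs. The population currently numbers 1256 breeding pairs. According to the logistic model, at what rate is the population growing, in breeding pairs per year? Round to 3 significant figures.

121 breeding pairs per year

dN/dt = rN(1 − N/K) = 0.13 × 1256 × (1 − 1256/4854).
1 − 1256/4854 = 0.74124; dN/dt = 0.13 × 1256 × 0.74124 = 121.03.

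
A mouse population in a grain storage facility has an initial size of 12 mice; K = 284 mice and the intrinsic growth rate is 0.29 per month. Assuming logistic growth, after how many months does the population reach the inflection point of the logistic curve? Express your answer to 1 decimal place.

10.8 months

Logistic growth is fastest at N = K/2 = 142.
A = (K − N₀)/N₀ = 22.667. Set K/(1 + A·e^(−rt)) = K/2 → A·e^(−rt) = 1.
e^(−0.29t) = 1/22.667 = 0.0441176, so t = ln(22.667)/0.29 = 3.1209/0.29 = 10.762.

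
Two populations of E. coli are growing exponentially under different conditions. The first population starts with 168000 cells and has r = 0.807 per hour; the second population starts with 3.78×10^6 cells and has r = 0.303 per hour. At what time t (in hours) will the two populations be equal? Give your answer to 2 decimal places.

Set 168000·e^(0.807t) = 3.78×10^6·e^(0.303t).
e^((0.807 − 0.303)t) = 3.78×10^6/168000 → e^(0.504·t) = 22.5.
0.504·t = ln(22.5) = 3.1135, so t = 3.1135/0.504 = 6.1776.

6.18 hours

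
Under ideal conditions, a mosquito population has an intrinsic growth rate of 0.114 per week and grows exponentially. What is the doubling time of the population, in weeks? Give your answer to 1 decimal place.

Doubling time t_d = ln(2)/r = 0.6931/0.114 = 6.0802.

6.1 weeks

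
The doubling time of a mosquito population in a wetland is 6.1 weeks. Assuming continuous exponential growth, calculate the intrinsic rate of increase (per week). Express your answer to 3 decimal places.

0.114 per week

r = ln(2)/t_d = 0.6931/6.1 = 0.11363.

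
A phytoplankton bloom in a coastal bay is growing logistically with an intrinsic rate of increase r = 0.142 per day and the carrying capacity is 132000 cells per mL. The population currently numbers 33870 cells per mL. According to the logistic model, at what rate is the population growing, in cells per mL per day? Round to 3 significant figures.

3580 cells per mL per day

dN/dt = rN(1 − N/K) = 0.142 × 33870 × (1 − 33870/132000).
1 − 33870/132000 = 0.74341; dN/dt = 0.142 × 33870 × 0.74341 = 3575.5.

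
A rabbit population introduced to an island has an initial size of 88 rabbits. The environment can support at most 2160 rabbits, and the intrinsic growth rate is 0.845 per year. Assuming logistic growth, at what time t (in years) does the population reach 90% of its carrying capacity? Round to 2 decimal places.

A = (K − N₀)/N₀ = (2160 − 88)/88 = 23.545.
Solve 2160/(1 + 23.545·e^(−0.845t)) = 1944: 1 + 23.545·e^(−0.845t) = 1.1111, so e^(−0.845t) = 0.004719.
−0.845·t = ln(0.004719) = -5.3562, so t = 5.3562/0.845 = 6.3386.

6.34 years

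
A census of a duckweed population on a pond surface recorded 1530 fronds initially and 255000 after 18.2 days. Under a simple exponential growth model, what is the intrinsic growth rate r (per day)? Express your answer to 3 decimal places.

0.281 per day

From N(t) = N₀·e^(rt): e^(r·18.2) = 255000/1530 = 166.67.
r·18.2 = ln(166.67) = 5.116, so r = 5.116/18.2 = 0.2811.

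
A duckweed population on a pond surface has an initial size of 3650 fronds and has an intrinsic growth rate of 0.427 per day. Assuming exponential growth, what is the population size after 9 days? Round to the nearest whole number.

170328 fronds

N(t) = N₀·e^(rt) = 3650 × e^(0.427×9) = 3650 × e^3.843.
e^3.843 ≈ 46.665, so N ≈ 3650 × 46.665 = 170328.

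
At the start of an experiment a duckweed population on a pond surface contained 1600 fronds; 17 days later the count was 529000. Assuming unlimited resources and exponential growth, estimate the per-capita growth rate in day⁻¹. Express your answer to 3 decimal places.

0.341 per day

From N(t) = N₀·e^(rt): e^(r·17) = 529000/1600 = 330.62.
r·17 = ln(330.62) = 5.801, so r = 5.801/17 = 0.34123.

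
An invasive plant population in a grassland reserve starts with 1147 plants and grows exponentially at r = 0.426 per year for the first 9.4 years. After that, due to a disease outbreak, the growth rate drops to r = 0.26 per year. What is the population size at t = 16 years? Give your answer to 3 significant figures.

350000 plants

Phase 1: N(9.4) = 1147·e^(0.426×9.4) = 1147·e^4.004 = 62900.2.
Phase 2 runs for 16 − 9.4 = 6.6 years at r = 0.26.
N(16) = 62900.2·e^(0.26×6.6) = 62900.2·e^1.716 = 349866.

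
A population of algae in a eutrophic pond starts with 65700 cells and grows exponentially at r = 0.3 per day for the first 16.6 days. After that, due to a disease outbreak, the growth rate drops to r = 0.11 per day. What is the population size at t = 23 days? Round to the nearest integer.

19323919 cells

Phase 1: N(16.6) = 65700·e^(0.3×16.6) = 65700·e^4.98 = 9.557667×10^6.
Phase 2 runs for 23 − 16.6 = 6.4 days at r = 0.11.
N(23) = 9.557667×10^6·e^(0.11×6.4) = 9.557667×10^6·e^0.704 = 1.932392×10^7.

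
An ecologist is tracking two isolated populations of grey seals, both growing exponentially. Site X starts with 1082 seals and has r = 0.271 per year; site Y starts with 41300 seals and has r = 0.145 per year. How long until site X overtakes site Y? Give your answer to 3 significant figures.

Set 1082·e^(0.271t) = 41300·e^(0.145t).
e^((0.271 − 0.145)t) = 41300/1082 → e^(0.126·t) = 38.17.
0.126·t = ln(38.17) = 3.6421, so t = 3.6421/0.126 = 28.905.

28.9 years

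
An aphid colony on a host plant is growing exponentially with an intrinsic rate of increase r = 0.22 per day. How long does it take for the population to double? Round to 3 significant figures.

Doubling time t_d = ln(2)/r = 0.6931/0.22 = 3.1507.

3.15 days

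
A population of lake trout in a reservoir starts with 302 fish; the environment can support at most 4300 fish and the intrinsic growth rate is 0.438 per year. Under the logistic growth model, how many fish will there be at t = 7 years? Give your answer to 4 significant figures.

A = (K − N₀)/N₀ = (4300 − 302)/302 = 13.238.
N(t) = K/(1 + A·e^(−rt)) = 4300/(1 + 13.238×e^(−0.438×7)).
e^(−3.066) = 0.046607; denominator = 1 + 13.238×0.046607 = 1.617.
N = 4300/1.617 = 2659.24.

2659 fish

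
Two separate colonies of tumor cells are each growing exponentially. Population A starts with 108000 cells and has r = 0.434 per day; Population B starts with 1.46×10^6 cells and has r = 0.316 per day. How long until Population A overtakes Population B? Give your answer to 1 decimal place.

Set 108000·e^(0.434t) = 1.46×10^6·e^(0.316t).
e^((0.434 − 0.316)t) = 1.46×10^6/108000 → e^(0.118·t) = 13.519.
0.118·t = ln(13.519) = 2.6041, so t = 2.6041/0.118 = 22.068.

22.1 days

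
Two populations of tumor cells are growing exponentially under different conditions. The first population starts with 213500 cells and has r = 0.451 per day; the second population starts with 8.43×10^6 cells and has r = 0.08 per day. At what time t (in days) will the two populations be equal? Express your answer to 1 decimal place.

9.9 days

Set 213500·e^(0.451t) = 8.43×10^6·e^(0.08t).
e^((0.451 − 0.08)t) = 8.43×10^6/213500 → e^(0.371·t) = 39.485.
0.371·t = ln(39.485) = 3.6759, so t = 3.6759/0.371 = 9.9081.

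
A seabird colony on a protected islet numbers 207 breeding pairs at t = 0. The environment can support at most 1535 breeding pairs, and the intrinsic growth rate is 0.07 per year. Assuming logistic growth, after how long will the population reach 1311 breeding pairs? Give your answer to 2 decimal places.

51.79 years

A = (K − N₀)/N₀ = (1535 − 207)/207 = 6.4155.
Solve 1535/(1 + 6.4155·e^(−0.07t)) = 1311: 1 + 6.4155·e^(−0.07t) = 1.1709, so e^(−0.07t) = 0.0266328.
−0.07·t = ln(0.0266328) = -3.6256, so t = 3.6256/0.07 = 51.794.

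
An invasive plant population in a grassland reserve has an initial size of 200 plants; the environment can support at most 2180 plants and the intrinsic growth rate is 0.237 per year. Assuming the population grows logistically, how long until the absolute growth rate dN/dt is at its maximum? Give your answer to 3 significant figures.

9.67 years

Logistic growth is fastest at N = K/2 = 1090.
A = (K − N₀)/N₀ = 9.9. Set K/(1 + A·e^(−rt)) = K/2 → A·e^(−rt) = 1.
e^(−0.237t) = 1/9.9 = 0.10101, so t = ln(9.9)/0.237 = 2.2925/0.237 = 9.6731.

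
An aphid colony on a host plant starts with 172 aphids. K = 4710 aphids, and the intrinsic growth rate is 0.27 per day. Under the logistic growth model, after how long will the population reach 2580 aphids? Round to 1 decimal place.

A = (K − N₀)/N₀ = (4710 − 172)/172 = 26.384.
Solve 4710/(1 + 26.384·e^(−0.27t)) = 2580: 1 + 26.384·e^(−0.27t) = 1.8256, so e^(−0.27t) = 0.0312913.
−0.27·t = ln(0.0312913) = -3.4644, so t = 3.4644/0.27 = 12.831.

12.8 days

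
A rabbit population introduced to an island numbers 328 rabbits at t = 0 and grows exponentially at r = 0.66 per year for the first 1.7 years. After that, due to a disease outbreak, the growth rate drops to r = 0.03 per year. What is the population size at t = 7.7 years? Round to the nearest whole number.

1206 rabbits

Phase 1: N(1.7) = 328·e^(0.66×1.7) = 328·e^1.122 = 1007.28.
Phase 2 runs for 7.7 − 1.7 = 6 years at r = 0.03.
N(7.7) = 1007.28·e^(0.03×6) = 1007.28·e^0.18 = 1205.94.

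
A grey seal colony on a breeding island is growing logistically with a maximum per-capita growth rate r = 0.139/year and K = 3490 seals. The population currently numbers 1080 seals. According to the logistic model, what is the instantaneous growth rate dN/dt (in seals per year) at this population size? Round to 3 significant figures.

dN/dt = rN(1 − N/K) = 0.139 × 1080 × (1 − 1080/3490).
1 − 1080/3490 = 0.69054; dN/dt = 0.139 × 1080 × 0.69054 = 103.66.

104 seals per year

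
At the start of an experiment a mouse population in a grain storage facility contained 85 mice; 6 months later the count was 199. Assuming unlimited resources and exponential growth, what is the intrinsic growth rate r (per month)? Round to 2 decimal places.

0.14 per month

From N(t) = N₀·e^(rt): e^(r·6) = 199/85 = 2.3412.
r·6 = ln(2.3412) = 0.85065, so r = 0.85065/6 = 0.14178.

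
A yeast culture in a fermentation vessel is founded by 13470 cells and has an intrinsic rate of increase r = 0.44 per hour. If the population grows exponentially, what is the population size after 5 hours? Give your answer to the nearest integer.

N(t) = N₀·e^(rt) = 13470 × e^(0.44×5) = 13470 × e^2.2.
e^2.2 ≈ 9.025, so N ≈ 13470 × 9.025 = 121567.

121567 cells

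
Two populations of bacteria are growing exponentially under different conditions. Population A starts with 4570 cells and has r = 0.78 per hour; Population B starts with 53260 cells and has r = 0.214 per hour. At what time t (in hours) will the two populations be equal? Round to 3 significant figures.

Set 4570·e^(0.78t) = 53260·e^(0.214t).
e^((0.78 − 0.214)t) = 53260/4570 → e^(0.566·t) = 11.654.
0.566·t = ln(11.654) = 2.4557, so t = 2.4557/0.566 = 4.3386.

4.34 hours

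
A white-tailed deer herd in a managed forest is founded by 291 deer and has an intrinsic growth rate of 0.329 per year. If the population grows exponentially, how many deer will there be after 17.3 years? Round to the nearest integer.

86252 deer

N(t) = N₀·e^(rt) = 291 × e^(0.329×17.3) = 291 × e^5.692.
e^5.692 ≈ 296.4, so N ≈ 291 × 296.4 = 86251.5.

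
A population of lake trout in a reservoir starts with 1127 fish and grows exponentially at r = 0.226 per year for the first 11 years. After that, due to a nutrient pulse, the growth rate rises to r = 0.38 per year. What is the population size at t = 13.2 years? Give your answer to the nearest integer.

Phase 1: N(11) = 1127·e^(0.226×11) = 1127·e^2.486 = 13538.8.
Phase 2 runs for 13.2 − 11 = 2.2 years at r = 0.38.
N(13.2) = 13538.8·e^(0.38×2.2) = 13538.8·e^0.836 = 31235.6.

31236 fish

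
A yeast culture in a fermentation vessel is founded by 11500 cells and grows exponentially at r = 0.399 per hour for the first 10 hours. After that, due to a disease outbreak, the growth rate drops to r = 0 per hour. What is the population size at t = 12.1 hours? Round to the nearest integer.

621631 cells

Phase 1: N(10) = 11500·e^(0.399×10) = 11500·e^3.99 = 621631.
Phase 2 runs for 12.1 − 10 = 2.1 hours at r = 0.
N(12.1) = 621631·e^(0×2.1) = 621631·e^0 = 621631.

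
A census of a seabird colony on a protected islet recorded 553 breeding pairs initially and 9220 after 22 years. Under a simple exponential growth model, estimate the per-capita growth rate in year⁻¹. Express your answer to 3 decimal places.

From N(t) = N₀·e^(rt): e^(r·22) = 9220/553 = 16.673.
r·22 = ln(16.673) = 2.8138, so r = 2.8138/22 = 0.1279.

0.128 per year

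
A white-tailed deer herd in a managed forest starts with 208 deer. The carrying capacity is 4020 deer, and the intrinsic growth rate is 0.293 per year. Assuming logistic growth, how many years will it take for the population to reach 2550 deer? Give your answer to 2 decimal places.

11.81 years

A = (K − N₀)/N₀ = (4020 − 208)/208 = 18.327.
Solve 4020/(1 + 18.327·e^(−0.293t)) = 2550: 1 + 18.327·e^(−0.293t) = 1.5765, so e^(−0.293t) = 0.0314548.
−0.293·t = ln(0.0314548) = -3.4592, so t = 3.4592/0.293 = 11.806.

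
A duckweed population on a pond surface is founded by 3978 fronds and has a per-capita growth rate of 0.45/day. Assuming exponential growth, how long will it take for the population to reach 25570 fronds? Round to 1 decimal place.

4.1 days

Set N₀·e^(rt) = 25570: e^(0.45·t) = 25570/3978 = 6.4279.
0.45·t = ln(6.4279) = 1.8606, so t = 1.8606/0.45 = 4.1348.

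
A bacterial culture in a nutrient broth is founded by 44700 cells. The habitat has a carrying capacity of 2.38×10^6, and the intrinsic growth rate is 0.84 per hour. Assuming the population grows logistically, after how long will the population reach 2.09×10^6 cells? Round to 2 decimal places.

A = (K − N₀)/N₀ = (2.38×10^6 − 44700)/44700 = 52.244.
Solve 2.38×10^6/(1 + 52.244·e^(−0.84t)) = 2.09×10^6: 1 + 52.244·e^(−0.84t) = 1.1388, so e^(−0.84t) = 0.00265593.
−0.84·t = ln(0.00265593) = -5.931, so t = 5.931/0.84 = 7.0607.

7.06 hours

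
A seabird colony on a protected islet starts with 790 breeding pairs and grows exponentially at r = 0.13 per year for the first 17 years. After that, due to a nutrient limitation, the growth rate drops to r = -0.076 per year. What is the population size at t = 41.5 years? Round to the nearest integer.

1119 breeding pairs

Phase 1: N(17) = 790·e^(0.13×17) = 790·e^2.21 = 7201.42.
Phase 2 runs for 41.5 − 17 = 24.5 years at r = -0.076.
N(41.5) = 7201.42·e^(-0.076×24.5) = 7201.42·e^-1.862 = 1118.82.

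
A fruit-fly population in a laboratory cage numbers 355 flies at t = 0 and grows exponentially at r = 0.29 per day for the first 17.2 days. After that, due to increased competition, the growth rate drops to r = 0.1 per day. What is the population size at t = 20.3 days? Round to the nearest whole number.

70977 flies

Phase 1: N(17.2) = 355·e^(0.29×17.2) = 355·e^4.988 = 52058.2.
Phase 2 runs for 20.3 − 17.2 = 3.1 days at r = 0.1.
N(20.3) = 52058.2·e^(0.1×3.1) = 52058.2·e^0.31 = 70977.5.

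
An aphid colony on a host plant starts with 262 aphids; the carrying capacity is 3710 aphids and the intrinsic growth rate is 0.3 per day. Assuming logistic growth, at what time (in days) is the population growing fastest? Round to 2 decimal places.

Logistic growth is fastest at N = K/2 = 1855.
A = (K − N₀)/N₀ = 13.16. Set K/(1 + A·e^(−rt)) = K/2 → A·e^(−rt) = 1.
e^(−0.3t) = 1/13.16 = 0.0759861, so t = ln(13.16)/0.3 = 2.5772/0.3 = 8.5907.

8.59 days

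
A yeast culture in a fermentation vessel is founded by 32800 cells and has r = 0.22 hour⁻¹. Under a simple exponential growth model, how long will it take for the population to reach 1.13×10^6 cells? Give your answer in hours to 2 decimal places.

Set N₀·e^(rt) = 1.13×10^6: e^(0.22·t) = 1.13×10^6/32800 = 34.451.
0.22·t = ln(34.451) = 3.5395, so t = 3.5395/0.22 = 16.089.

16.09 hours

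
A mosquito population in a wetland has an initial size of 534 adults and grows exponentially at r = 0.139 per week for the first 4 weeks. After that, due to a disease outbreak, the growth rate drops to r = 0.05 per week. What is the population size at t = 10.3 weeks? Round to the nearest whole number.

Phase 1: N(4) = 534·e^(0.139×4) = 534·e^0.556 = 931.127.
Phase 2 runs for 10.3 − 4 = 6.3 weeks at r = 0.05.
N(10.3) = 931.127·e^(0.05×6.3) = 931.127·e^0.315 = 1275.89.

1276 adults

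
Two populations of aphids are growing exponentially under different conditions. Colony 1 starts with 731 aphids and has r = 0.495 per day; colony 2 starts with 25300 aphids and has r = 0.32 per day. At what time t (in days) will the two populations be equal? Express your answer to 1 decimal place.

20.3 days

Set 731·e^(0.495t) = 25300·e^(0.32t).
e^((0.495 − 0.32)t) = 25300/731 → e^(0.175·t) = 34.61.
0.175·t = ln(34.61) = 3.5441, so t = 3.5441/0.175 = 20.252.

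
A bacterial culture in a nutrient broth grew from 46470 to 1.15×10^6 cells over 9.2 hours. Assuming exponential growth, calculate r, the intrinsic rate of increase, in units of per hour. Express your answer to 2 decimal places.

0.35 per hour

From N(t) = N₀·e^(rt): e^(r·9.2) = 1.15×10^6/46470 = 24.747.
r·9.2 = ln(24.747) = 3.2087, so r = 3.2087/9.2 = 0.34877.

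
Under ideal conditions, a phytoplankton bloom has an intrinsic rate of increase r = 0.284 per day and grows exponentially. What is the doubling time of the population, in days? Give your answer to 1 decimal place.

2.4 days

Doubling time t_d = ln(2)/r = 0.6931/0.284 = 2.4407.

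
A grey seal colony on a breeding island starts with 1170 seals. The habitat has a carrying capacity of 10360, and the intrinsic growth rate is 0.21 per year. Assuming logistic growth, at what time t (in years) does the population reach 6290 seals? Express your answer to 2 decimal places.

A = (K − N₀)/N₀ = (10360 − 1170)/1170 = 7.8547.
Solve 10360/(1 + 7.8547·e^(−0.21t)) = 6290: 1 + 7.8547·e^(−0.21t) = 1.6471, so e^(−0.21t) = 0.0823785.
−0.21·t = ln(0.0823785) = -2.4964, so t = 2.4964/0.21 = 11.888.

11.89 years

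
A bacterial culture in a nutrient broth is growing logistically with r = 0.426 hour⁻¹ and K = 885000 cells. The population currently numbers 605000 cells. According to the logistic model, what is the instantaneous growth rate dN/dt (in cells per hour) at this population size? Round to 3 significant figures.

dN/dt = rN(1 − N/K) = 0.426 × 605000 × (1 − 605000/885000).
1 − 605000/885000 = 0.31638; dN/dt = 0.426 × 605000 × 0.31638 = 81542.

81500 cells per hour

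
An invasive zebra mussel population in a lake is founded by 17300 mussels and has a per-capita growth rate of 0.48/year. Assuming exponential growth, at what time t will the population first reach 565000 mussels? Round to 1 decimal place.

7.3 years

Set N₀·e^(rt) = 565000: e^(0.48·t) = 565000/17300 = 32.659.
0.48·t = ln(32.659) = 3.4861, so t = 3.4861/0.48 = 7.2627.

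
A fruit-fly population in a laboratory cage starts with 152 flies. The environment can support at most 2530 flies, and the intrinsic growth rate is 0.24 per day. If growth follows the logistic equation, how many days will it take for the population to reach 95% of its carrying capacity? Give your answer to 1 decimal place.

A = (K − N₀)/N₀ = (2530 − 152)/152 = 15.645.
Solve 2530/(1 + 15.645·e^(−0.24t)) = 2403.5: 1 + 15.645·e^(−0.24t) = 1.0526, so e^(−0.24t) = 0.00336417.
−0.24·t = ln(0.00336417) = -5.6946, so t = 5.6946/0.24 = 23.727.

23.7 days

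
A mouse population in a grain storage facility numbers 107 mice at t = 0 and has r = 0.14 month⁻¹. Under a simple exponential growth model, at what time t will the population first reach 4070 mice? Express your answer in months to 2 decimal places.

Set N₀·e^(rt) = 4070: e^(0.14·t) = 4070/107 = 38.037.
0.14·t = ln(38.037) = 3.6386, so t = 3.6386/0.14 = 25.99.

25.99 months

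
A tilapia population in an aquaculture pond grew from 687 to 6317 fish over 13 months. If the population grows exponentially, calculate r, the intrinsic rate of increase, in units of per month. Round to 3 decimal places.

From N(t) = N₀·e^(rt): e^(r·13) = 6317/687 = 9.1951.
r·13 = ln(9.1951) = 2.2187, so r = 2.2187/13 = 0.17067.

0.171 per month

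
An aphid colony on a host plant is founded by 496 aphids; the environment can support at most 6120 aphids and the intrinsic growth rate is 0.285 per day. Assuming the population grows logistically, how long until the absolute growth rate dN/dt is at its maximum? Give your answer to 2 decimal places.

Logistic growth is fastest at N = K/2 = 3060.
A = (K − N₀)/N₀ = 11.339. Set K/(1 + A·e^(−rt)) = K/2 → A·e^(−rt) = 1.
e^(−0.285t) = 1/11.339 = 0.0881935, so t = ln(11.339)/0.285 = 2.4282/0.285 = 8.5201.

8.52 days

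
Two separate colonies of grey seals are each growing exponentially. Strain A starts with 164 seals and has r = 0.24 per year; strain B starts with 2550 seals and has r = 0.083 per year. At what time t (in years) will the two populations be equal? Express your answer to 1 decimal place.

17.5 years

Set 164·e^(0.24t) = 2550·e^(0.083t).
e^((0.24 − 0.083)t) = 2550/164 → e^(0.157·t) = 15.549.
0.157·t = ln(15.549) = 2.744, so t = 2.744/0.157 = 17.478.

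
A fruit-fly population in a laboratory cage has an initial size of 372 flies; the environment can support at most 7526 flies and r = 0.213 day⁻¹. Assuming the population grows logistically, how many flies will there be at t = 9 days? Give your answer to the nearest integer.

1966 flies

A = (K − N₀)/N₀ = (7526 − 372)/372 = 19.231.
N(t) = K/(1 + A·e^(−rt)) = 7526/(1 + 19.231×e^(−0.213×9)).
e^(−1.917) = 0.14705; denominator = 1 + 19.231×0.14705 = 3.8279.
N = 7526/3.8279 = 1966.09.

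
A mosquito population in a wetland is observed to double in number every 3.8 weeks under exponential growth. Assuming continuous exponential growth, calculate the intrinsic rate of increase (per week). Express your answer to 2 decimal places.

0.18 per week

r = ln(2)/t_d = 0.6931/3.8 = 0.18241.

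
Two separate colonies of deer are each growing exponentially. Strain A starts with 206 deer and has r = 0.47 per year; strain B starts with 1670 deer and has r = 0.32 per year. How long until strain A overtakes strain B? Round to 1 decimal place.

14.0 years

Set 206·e^(0.47t) = 1670·e^(0.32t).
e^((0.47 − 0.32)t) = 1670/206 → e^(0.15·t) = 8.1068.
0.15·t = ln(8.1068) = 2.0927, so t = 2.0927/0.15 = 13.951.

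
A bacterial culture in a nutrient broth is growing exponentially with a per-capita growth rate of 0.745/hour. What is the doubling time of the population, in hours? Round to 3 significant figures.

0.930 hours

Doubling time t_d = ln(2)/r = 0.6931/0.745 = 0.9304.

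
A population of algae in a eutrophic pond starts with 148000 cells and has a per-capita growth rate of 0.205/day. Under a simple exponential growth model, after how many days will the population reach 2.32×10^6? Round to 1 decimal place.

13.4 days

Set N₀·e^(rt) = 2.32×10^6: e^(0.205·t) = 2.32×10^6/148000 = 15.676.
0.205·t = ln(15.676) = 2.7521, so t = 2.7521/0.205 = 13.425.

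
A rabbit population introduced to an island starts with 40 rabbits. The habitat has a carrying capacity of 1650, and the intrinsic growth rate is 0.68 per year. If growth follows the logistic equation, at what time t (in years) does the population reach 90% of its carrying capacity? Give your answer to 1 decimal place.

8.7 years

A = (K − N₀)/N₀ = (1650 − 40)/40 = 40.25.
Solve 1650/(1 + 40.25·e^(−0.68t)) = 1485: 1 + 40.25·e^(−0.68t) = 1.1111, so e^(−0.68t) = 0.00276052.
−0.68·t = ln(0.00276052) = -5.8923, so t = 5.8923/0.68 = 8.6652.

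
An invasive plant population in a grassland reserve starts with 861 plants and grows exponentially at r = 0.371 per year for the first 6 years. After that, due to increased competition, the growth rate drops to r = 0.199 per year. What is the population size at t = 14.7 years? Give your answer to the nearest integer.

45044 plants

Phase 1: N(6) = 861·e^(0.371×6) = 861·e^2.226 = 7975.22.
Phase 2 runs for 14.7 − 6 = 8.7 years at r = 0.199.
N(14.7) = 7975.22·e^(0.199×8.7) = 7975.22·e^1.731 = 45044.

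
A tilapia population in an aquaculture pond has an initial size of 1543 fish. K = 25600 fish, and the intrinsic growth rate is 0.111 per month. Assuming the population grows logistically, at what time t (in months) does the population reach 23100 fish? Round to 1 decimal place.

44.8 months

A = (K − N₀)/N₀ = (25600 − 1543)/1543 = 15.591.
Solve 25600/(1 + 15.591·e^(−0.111t)) = 23100: 1 + 15.591·e^(−0.111t) = 1.1082, so e^(−0.111t) = 0.00694149.
−0.111·t = ln(0.00694149) = -4.9702, so t = 4.9702/0.111 = 44.777.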